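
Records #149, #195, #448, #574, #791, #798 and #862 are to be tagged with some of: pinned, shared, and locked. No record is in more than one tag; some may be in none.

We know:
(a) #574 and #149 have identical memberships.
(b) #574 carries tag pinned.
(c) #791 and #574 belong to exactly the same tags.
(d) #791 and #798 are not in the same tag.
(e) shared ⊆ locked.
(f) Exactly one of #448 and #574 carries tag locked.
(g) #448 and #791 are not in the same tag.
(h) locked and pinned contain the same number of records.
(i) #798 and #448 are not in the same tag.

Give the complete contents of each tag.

pinned = {#149, #574, #791}; shared = {}; locked = {#195, #448, #862}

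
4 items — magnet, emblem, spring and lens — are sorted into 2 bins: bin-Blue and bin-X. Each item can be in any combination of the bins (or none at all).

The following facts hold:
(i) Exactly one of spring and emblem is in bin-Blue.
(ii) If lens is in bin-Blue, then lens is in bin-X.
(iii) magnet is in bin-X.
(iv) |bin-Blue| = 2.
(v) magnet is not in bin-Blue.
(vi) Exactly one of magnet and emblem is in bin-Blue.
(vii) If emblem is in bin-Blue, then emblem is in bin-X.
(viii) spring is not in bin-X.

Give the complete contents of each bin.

bin-Blue = {emblem, lens}; bin-X = {emblem, lens, magnet}

From (iii): magnet ∈ bin-X.
From (v): magnet ∉ bin-Blue.
From (viii): spring ∉ bin-X.
(vi) (exactly one): emblem ∈ bin-Blue.
(vii): emblem ∈ bin-X.
(i) (exactly one): spring ∉ bin-Blue.
(iv): only 2 candidates remain for bin-Blue, so all are in.
(ii): lens ∈ bin-X.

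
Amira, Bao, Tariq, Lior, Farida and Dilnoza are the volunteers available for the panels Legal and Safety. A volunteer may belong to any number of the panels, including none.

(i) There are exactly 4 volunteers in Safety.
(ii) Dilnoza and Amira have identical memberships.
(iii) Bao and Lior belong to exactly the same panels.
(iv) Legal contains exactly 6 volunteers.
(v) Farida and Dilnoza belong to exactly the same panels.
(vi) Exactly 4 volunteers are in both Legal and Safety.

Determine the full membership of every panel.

Legal = {Amira, Bao, Dilnoza, Farida, Lior, Tariq}; Safety = {Amira, Dilnoza, Farida, Tariq}

(iv): only 6 candidates remain for Legal, so all are in.
Suppose Amira ∉ Safety: no assignment then satisfies all the clues, so Amira ∈ Safety.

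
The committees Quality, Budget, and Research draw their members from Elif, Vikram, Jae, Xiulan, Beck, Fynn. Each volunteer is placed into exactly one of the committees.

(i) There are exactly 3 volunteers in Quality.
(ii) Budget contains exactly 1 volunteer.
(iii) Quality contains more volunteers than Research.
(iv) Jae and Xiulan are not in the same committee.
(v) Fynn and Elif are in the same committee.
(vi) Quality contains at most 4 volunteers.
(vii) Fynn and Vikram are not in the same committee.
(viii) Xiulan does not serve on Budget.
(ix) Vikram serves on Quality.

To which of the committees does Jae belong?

Jae: Budget

From (viii): Xiulan ∉ Budget.
From (ix): Vikram ∈ Quality.
(vii): Fynn ∉ Quality.
(v): Elif matches Fynn: Elif ∉ Quality.
Suppose Jae ∈ Quality: no assignment then satisfies all the clues, so Jae ∉ Quality.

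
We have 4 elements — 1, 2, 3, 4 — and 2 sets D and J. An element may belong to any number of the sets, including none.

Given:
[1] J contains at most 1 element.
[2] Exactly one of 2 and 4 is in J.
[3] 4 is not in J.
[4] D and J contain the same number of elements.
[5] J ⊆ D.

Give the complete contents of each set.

D = {2}; J = {2}

From (3): 4 ∉ J.
(2) (exactly one): 2 ∈ J.
(5) with 2 ∈ J: 2 ∈ D.
(1): J already has 1, so the rest are out.
Suppose 1 ∈ D: no assignment then satisfies all the clues, so 1 ∉ D.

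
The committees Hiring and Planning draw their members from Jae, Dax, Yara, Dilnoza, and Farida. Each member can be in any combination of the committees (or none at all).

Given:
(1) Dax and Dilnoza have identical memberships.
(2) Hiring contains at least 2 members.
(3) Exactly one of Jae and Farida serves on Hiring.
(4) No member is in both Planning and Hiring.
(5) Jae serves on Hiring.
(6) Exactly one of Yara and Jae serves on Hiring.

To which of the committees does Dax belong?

Dax: Hiring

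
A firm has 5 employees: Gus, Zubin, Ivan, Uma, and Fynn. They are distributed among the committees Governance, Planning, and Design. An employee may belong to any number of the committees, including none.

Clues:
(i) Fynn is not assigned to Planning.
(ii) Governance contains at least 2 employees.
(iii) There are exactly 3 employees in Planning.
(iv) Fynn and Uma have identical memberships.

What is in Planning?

Planning = {Gus, Ivan, Zubin}

From (i): Fynn ∉ Planning.
(iv): Uma matches Fynn: Uma ∉ Planning.
(iii): only 3 candidates remain for Planning, so all are in.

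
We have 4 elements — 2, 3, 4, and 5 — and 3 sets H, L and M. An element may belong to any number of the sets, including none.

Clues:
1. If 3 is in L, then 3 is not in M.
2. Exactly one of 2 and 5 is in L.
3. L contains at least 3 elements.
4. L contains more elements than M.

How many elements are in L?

3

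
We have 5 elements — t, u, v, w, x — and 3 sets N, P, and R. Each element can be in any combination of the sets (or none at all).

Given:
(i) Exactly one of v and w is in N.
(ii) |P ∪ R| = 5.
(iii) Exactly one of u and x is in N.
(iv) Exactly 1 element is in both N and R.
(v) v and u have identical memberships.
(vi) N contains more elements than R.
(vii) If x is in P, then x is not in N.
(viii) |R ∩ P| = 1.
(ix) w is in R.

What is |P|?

4

From (ix): w ∈ R.
Suppose t ∉ N: no assignment then satisfies all the clues, so t ∈ N.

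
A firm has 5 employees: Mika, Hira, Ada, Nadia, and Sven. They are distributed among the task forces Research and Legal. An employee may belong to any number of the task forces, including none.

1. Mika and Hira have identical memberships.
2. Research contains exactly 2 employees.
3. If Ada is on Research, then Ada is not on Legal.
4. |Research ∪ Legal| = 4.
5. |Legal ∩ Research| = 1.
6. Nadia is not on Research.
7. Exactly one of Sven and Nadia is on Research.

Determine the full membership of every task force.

From (6): Nadia ∉ Research.
(7) (exactly one): Sven ∈ Research.
Suppose Mika ∈ Research: no assignment then satisfies all the clues, so Mika ∉ Research.

Research = {Ada, Sven}; Legal = {Hira, Mika, Sven}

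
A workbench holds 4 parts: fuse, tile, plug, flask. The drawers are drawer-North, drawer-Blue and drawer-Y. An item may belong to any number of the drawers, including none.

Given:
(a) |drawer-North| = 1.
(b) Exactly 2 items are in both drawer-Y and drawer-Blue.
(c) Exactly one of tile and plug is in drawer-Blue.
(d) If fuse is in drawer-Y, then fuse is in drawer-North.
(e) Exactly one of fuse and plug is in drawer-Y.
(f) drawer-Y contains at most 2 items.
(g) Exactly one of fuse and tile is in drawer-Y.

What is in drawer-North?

drawer-North = {fuse}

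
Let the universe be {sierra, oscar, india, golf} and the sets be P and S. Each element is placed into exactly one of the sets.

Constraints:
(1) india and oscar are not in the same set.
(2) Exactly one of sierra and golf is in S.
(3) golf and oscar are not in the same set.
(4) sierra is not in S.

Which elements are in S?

S = {golf, india}

From (4): sierra ∉ S.
(2) (exactly one): golf ∈ S.
(3): oscar ∉ S.
Only one set left: sierra ∈ P.
Only one set left: oscar ∈ P.
(1): india ∉ P.
Only one set left: india ∈ S.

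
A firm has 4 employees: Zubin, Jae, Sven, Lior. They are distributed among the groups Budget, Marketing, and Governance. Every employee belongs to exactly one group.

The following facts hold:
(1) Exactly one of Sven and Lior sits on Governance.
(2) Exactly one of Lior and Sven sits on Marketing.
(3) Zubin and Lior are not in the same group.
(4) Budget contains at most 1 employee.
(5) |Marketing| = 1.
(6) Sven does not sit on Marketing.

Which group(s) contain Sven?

From (6): Sven ∉ Marketing.
(2) (exactly one): Lior ∈ Marketing.
(3): Zubin ∉ Marketing.
(5): Marketing already has 1, so the rest are out.
(1) (exactly one): Sven ∈ Governance.

Sven: Governance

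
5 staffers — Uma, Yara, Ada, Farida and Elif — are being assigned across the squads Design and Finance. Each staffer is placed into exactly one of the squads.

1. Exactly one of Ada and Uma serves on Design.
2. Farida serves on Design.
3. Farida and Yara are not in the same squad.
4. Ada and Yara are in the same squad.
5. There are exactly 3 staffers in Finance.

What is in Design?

From (2): Farida ∈ Design.
(3): Yara ∉ Design.
(4): Ada matches Yara: Ada ∉ Design.
Only one squad left: Yara ∈ Finance.
Only one squad left: Ada ∈ Finance.
(1) (exactly one): Uma ∈ Design.
(5): only 3 candidates remain for Finance, so all are in.

Design = {Farida, Uma}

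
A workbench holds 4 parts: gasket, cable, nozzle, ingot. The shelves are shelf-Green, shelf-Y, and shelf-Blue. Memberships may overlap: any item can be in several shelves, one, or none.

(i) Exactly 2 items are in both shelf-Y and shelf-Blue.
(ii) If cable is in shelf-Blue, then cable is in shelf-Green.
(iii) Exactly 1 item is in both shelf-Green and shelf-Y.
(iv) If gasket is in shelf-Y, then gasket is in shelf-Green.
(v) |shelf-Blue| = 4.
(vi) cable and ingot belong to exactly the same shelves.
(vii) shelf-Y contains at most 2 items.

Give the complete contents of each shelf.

shelf-Green = {cable, gasket, ingot}; shelf-Y = {gasket, nozzle}; shelf-Blue = {cable, gasket, ingot, nozzle}

(v): only 4 candidates remain for shelf-Blue, so all are in.
(ii): cable ∈ shelf-Green.
(vi): ingot matches cable: ingot ∈ shelf-Green.
Suppose gasket ∉ shelf-Green: no assignment then satisfies all the clues, so gasket ∈ shelf-Green.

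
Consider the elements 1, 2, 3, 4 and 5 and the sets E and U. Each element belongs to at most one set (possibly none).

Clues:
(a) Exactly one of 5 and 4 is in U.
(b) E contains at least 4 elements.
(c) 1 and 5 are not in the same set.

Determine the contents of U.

U = {5}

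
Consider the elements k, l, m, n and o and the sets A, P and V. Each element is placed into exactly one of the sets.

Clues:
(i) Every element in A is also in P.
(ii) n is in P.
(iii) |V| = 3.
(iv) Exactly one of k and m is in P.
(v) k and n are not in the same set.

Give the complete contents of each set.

From (ii): n ∈ P.
(v): k ∉ P.
(i) contrapositive: k ∉ A.
(iv) (exactly one): m ∈ P.
Only one set left: k ∈ V.
(iii): only 3 candidates remain for V, so all are in.

A = {}; P = {m, n}; V = {k, l, o}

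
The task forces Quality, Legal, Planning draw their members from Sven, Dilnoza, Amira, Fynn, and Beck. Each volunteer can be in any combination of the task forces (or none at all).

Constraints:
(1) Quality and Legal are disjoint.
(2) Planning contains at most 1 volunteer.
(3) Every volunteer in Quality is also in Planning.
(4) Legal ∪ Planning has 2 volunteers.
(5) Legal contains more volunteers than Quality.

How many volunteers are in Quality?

0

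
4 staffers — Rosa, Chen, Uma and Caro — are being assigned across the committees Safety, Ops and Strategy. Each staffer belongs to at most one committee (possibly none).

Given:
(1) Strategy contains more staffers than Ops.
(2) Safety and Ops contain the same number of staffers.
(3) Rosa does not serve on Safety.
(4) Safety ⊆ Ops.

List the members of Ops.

Ops = {}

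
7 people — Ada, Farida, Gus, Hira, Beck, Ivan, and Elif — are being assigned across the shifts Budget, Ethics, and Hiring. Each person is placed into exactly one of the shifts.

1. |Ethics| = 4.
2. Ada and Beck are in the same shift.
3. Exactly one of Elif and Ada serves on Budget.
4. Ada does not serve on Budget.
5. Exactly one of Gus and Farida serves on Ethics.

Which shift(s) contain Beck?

Beck: Ethics

From (4): Ada ∉ Budget.
(2): Beck matches Ada: Beck ∉ Budget.
(3) (exactly one): Elif ∈ Budget.
Suppose Beck ∉ Ethics: no assignment then satisfies all the clues, so Beck ∈ Ethics.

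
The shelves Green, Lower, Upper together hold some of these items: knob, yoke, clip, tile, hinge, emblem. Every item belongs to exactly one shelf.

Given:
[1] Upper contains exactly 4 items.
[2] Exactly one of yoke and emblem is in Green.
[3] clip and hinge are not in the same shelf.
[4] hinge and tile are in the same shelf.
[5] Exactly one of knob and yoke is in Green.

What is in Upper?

Upper = {emblem, hinge, knob, tile}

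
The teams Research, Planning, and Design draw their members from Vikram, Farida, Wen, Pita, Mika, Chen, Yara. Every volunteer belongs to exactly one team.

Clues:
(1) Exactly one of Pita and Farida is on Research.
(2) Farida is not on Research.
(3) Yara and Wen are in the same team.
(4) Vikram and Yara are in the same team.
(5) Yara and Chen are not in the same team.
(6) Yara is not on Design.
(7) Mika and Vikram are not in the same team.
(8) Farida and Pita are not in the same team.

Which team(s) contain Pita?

Pita: Research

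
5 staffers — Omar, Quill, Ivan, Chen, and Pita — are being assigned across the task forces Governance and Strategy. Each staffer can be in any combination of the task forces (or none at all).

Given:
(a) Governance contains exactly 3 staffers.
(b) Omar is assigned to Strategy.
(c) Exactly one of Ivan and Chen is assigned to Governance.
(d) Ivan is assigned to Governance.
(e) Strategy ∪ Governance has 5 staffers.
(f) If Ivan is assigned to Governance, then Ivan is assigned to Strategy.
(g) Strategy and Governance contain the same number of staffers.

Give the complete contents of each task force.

Governance = {Ivan, Pita, Quill}; Strategy = {Chen, Ivan, Omar}

From (b): Omar ∈ Strategy.
From (d): Ivan ∈ Governance.
(c) (exactly one): Chen ∉ Governance.
(f): Ivan ∈ Strategy.
Suppose Omar ∈ Governance: no assignment then satisfies all the clues, so Omar ∉ Governance.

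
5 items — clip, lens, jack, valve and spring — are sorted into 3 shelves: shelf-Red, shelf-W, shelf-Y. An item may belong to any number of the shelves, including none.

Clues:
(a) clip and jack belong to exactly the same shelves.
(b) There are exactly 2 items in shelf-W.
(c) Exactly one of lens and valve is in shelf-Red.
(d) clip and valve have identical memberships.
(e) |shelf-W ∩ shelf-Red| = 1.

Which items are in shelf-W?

shelf-W = {lens, spring}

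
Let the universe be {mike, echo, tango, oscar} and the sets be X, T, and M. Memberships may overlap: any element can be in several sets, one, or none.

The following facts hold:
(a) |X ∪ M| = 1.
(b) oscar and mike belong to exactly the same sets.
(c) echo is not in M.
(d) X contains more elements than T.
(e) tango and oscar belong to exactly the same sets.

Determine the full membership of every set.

X = {echo}; T = {}; M = {}

From (c): echo ∉ M.
Suppose mike ∈ X: no assignment then satisfies all the clues, so mike ∉ X.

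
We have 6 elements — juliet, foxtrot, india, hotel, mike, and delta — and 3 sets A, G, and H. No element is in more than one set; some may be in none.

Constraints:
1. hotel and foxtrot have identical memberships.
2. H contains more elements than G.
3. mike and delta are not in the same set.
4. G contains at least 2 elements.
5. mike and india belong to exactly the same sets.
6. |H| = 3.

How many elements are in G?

2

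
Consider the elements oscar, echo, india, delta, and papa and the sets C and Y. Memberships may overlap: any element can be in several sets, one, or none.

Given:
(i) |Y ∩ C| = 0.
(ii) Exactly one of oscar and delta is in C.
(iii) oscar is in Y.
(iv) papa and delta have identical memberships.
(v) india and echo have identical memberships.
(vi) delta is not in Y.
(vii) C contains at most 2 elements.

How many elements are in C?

2

From (iii): oscar ∈ Y.
From (vi): delta ∉ Y.
(iv): papa matches delta: papa ∉ Y.
Suppose oscar ∈ C: no assignment then satisfies all the clues, so oscar ∉ C.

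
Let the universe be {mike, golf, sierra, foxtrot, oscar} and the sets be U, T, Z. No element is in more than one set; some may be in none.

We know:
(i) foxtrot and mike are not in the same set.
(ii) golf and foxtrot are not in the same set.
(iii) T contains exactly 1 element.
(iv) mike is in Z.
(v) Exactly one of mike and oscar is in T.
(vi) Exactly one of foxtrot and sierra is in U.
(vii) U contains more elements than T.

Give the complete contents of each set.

From (iv): mike ∈ Z.
(i): foxtrot ∉ Z.
(v) (exactly one): oscar ∈ T.
(iii): T already has 1, so the rest are out.
Suppose golf ∉ U: no assignment then satisfies all the clues, so golf ∈ U.

U = {golf, sierra}; T = {oscar}; Z = {mike}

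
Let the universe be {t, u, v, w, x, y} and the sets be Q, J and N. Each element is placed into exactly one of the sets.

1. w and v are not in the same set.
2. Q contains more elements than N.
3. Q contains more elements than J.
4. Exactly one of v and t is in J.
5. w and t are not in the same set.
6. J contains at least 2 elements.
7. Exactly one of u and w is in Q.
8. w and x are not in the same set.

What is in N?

N = {w}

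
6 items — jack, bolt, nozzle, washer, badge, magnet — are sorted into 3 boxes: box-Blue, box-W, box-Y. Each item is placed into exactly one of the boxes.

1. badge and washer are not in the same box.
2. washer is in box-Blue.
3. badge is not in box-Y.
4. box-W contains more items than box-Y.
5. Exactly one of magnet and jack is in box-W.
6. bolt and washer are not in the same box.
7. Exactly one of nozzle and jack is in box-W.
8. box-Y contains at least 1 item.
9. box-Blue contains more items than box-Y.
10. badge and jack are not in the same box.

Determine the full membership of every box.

box-Blue = {jack, washer}; box-W = {badge, magnet, nozzle}; box-Y = {bolt}

From (2): washer ∈ box-Blue.
From (3): badge ∉ box-Y.
(1): badge ∉ box-Blue.
(6): bolt ∉ box-Blue.
Only one box left: badge ∈ box-W.
(10): jack ∉ box-W.
(5) (exactly one): magnet ∈ box-W.
(7) (exactly one): nozzle ∈ box-W.
Suppose jack ∉ box-Blue: no assignment then satisfies all the clues, so jack ∈ box-Blue.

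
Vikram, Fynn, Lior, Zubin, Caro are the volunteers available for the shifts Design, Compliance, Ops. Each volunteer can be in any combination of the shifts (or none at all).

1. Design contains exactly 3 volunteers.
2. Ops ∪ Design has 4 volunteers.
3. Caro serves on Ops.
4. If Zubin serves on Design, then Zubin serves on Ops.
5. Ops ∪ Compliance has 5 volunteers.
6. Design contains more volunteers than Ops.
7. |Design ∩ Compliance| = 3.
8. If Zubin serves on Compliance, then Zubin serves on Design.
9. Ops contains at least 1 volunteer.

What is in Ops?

Ops = {Caro, Zubin}

From (3): Caro ∈ Ops.
Suppose Vikram ∈ Ops: no assignment then satisfies all the clues, so Vikram ∉ Ops.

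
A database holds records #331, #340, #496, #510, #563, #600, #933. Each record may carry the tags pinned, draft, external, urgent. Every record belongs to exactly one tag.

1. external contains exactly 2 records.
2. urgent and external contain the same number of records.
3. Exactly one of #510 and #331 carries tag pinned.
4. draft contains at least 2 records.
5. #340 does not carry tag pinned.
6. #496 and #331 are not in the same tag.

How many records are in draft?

2

From (5): #340 ∉ pinned.
Suppose #496 ∈ pinned: no assignment then satisfies all the clues, so #496 ∉ pinned.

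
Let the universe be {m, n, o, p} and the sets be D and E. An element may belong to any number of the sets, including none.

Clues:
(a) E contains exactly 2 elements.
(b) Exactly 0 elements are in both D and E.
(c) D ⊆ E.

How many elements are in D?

0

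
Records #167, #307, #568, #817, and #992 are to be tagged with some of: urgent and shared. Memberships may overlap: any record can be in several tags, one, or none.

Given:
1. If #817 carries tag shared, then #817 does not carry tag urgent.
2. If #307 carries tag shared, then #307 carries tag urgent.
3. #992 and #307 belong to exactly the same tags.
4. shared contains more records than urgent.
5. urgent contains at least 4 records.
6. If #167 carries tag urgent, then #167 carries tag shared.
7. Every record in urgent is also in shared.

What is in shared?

shared = {#167, #307, #568, #817, #992}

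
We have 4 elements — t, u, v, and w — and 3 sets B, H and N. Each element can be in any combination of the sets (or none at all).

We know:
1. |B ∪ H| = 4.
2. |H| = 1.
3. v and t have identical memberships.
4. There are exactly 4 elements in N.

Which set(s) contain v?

v: B, N

(4): only 4 candidates remain for N, so all are in.
Suppose v ∉ B: no assignment then satisfies all the clues, so v ∈ B.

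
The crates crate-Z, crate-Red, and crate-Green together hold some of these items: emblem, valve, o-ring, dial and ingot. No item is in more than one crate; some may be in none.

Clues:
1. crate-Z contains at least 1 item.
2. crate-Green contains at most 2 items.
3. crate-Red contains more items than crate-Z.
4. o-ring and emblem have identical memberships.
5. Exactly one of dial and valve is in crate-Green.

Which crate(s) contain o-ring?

o-ring: crate-Red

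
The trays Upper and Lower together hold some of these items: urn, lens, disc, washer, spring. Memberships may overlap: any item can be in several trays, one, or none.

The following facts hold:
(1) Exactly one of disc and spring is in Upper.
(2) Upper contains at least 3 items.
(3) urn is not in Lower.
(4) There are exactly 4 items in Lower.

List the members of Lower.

From (3): urn ∉ Lower.
(4): only 4 candidates remain for Lower, so all are in.

Lower = {disc, lens, spring, washer}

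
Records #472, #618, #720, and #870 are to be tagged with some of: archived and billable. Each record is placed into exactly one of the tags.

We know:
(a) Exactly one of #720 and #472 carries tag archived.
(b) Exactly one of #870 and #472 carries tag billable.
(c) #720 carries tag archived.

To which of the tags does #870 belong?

#870: archived

From (c): #720 ∈ archived.
(a) (exactly one): #472 ∉ archived.
Only one tag left: #472 ∈ billable.
(b) (exactly one): #870 ∉ billable.
Only one tag left: #870 ∈ archived.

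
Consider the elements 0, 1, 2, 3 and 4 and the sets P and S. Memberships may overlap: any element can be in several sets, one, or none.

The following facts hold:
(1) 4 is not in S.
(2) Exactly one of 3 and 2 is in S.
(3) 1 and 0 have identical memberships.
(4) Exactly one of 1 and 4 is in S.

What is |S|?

3

From (1): 4 ∉ S.
(4) (exactly one): 1 ∈ S.
(3): 0 matches 1: 0 ∈ S.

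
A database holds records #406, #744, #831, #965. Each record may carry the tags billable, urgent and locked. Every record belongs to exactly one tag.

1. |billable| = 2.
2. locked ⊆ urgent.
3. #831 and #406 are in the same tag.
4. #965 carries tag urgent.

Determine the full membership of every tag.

billable = {#406, #831}; urgent = {#744, #965}; locked = {}

From (4): #965 ∈ urgent.
Suppose #406 ∉ billable: no assignment then satisfies all the clues, so #406 ∈ billable.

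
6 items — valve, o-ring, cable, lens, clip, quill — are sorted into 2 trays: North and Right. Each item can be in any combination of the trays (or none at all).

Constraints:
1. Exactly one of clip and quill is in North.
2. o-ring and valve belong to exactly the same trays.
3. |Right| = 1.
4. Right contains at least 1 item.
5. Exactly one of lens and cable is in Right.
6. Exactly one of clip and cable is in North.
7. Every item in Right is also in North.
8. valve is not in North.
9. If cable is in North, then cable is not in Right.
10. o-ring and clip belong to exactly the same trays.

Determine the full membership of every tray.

North = {cable, lens, quill}; Right = {lens}

From (8): valve ∉ North.
(2): o-ring matches valve: o-ring ∉ North.
(7) contrapositive: valve ∉ Right.
(7) contrapositive: o-ring ∉ Right.
(10): clip matches o-ring: clip ∉ North.
(10): clip matches o-ring: clip ∉ Right.
(1) (exactly one): quill ∈ North.
(6) (exactly one): cable ∈ North.
(9): cable ∉ Right.
(5) (exactly one): lens ∈ Right.
(7) with lens ∈ Right: lens ∈ North.
(3): Right already has 1, so the rest are out.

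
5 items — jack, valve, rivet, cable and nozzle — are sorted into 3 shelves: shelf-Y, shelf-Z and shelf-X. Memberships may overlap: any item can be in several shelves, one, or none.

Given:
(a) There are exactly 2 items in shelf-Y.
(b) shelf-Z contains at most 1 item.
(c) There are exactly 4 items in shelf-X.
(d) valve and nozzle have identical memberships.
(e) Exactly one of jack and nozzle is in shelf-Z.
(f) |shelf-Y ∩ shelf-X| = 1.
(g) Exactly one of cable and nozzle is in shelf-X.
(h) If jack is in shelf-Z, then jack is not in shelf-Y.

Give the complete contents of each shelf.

shelf-Y = {cable, rivet}; shelf-Z = {jack}; shelf-X = {jack, nozzle, rivet, valve}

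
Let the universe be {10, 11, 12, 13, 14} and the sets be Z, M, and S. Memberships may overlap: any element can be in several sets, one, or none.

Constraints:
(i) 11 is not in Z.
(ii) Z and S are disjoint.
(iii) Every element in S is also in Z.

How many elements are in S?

0

From (i): 11 ∉ Z.
(iii) contrapositive: 11 ∉ S.
Suppose 10 ∈ S: no assignment then satisfies all the clues, so 10 ∉ S.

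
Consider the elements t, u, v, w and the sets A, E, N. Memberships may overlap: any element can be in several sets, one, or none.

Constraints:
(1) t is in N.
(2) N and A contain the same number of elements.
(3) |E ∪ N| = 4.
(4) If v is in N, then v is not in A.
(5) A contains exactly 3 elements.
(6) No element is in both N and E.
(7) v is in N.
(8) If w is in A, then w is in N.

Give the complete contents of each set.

From (1): t ∈ N.
From (7): v ∈ N.
(4): v ∉ A.
(5): only 3 candidates remain for A, so all are in.
(6) (disjoint): t ∉ E.
(6) (disjoint): v ∉ E.
(8): w ∈ N.
(6) (disjoint): w ∉ E.
Suppose u ∉ E: no assignment then satisfies all the clues, so u ∈ E.

A = {t, u, w}; E = {u}; N = {t, v, w}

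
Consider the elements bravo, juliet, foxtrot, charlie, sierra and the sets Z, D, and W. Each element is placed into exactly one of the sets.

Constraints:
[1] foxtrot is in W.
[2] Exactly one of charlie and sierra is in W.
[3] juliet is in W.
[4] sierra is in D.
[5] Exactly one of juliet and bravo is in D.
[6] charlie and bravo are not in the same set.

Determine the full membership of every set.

From (1): foxtrot ∈ W.
From (3): juliet ∈ W.
From (4): sierra ∈ D.
(2) (exactly one): charlie ∈ W.
(5) (exactly one): bravo ∈ D.

Z = {}; D = {bravo, sierra}; W = {charlie, foxtrot, juliet}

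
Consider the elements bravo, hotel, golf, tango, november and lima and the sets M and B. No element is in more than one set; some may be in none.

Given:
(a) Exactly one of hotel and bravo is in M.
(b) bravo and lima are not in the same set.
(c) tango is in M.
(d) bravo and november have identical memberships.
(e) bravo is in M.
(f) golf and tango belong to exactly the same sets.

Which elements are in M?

M = {bravo, golf, november, tango}

From (c): tango ∈ M.
From (e): bravo ∈ M.
(a) (exactly one): hotel ∉ M.
(b): lima ∉ M.
(d): november matches bravo: november ∈ M.
(f): golf matches tango: golf ∈ M.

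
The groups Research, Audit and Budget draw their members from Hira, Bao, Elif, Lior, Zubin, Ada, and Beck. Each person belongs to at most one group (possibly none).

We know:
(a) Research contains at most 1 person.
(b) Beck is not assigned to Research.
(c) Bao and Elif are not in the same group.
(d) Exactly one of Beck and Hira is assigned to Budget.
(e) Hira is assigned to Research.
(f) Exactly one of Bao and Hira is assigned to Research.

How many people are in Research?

1

From (b): Beck ∉ Research.
From (e): Hira ∈ Research.
(a): Research already has 1, so the rest are out.
(d) (exactly one): Beck ∈ Budget.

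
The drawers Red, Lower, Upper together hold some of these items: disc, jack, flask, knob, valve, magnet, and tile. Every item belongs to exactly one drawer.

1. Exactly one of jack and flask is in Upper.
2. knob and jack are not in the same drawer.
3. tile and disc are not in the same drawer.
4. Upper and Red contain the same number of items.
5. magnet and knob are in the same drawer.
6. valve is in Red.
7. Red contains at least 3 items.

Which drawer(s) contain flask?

flask: Upper

From (6): valve ∈ Red.
Suppose flask ∈ Red: no assignment then satisfies all the clues, so flask ∉ Red.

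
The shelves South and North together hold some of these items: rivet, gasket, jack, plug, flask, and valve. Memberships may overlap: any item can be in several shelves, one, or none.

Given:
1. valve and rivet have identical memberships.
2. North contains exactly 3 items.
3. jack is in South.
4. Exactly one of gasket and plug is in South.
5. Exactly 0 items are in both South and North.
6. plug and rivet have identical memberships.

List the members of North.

North = {plug, rivet, valve}

From (3): jack ∈ South.
Suppose rivet ∉ North: no assignment then satisfies all the clues, so rivet ∈ North.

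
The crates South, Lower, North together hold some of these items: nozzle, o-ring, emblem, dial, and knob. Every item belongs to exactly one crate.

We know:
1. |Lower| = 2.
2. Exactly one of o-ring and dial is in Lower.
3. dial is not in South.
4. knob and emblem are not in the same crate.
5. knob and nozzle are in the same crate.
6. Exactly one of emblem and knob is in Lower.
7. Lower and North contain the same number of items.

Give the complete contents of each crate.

South = {o-ring}; Lower = {dial, emblem}; North = {knob, nozzle}

From (3): dial ∉ South.
Suppose nozzle ∈ South: no assignment then satisfies all the clues, so nozzle ∉ South.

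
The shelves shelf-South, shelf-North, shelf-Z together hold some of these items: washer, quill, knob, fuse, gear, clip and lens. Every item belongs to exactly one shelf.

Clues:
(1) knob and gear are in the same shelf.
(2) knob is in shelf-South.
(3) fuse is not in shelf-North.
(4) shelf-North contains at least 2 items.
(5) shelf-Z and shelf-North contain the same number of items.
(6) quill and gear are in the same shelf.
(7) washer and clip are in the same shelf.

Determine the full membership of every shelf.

shelf-South = {gear, knob, quill}; shelf-North = {clip, washer}; shelf-Z = {fuse, lens}

From (2): knob ∈ shelf-South.
From (3): fuse ∉ shelf-North.
(1): gear matches knob: gear ∈ shelf-South.
(6): quill matches gear: quill ∈ shelf-South.
Suppose washer ∈ shelf-South: no assignment then satisfies all the clues, so washer ∉ shelf-South.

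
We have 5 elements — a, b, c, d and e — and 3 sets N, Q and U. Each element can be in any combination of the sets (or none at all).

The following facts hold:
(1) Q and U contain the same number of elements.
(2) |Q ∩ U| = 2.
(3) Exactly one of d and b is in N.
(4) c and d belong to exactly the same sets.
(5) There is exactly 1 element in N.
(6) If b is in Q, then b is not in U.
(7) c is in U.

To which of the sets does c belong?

c: Q, U

From (7): c ∈ U.
(4): d matches c: d ∈ U.
Suppose c ∈ N: no assignment then satisfies all the clues, so c ∉ N.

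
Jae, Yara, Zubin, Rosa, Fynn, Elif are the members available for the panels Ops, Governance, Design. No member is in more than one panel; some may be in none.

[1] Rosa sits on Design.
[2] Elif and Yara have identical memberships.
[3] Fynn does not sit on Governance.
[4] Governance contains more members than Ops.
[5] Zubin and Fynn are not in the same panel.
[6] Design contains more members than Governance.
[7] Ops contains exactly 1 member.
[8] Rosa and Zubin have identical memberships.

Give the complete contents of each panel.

Ops = {Fynn}; Governance = {Elif, Yara}; Design = {Jae, Rosa, Zubin}

From (1): Rosa ∈ Design.
From (3): Fynn ∉ Governance.
(8): Zubin matches Rosa: Zubin ∉ Ops.
(8): Zubin matches Rosa: Zubin ∉ Governance.
(8): Zubin matches Rosa: Zubin ∈ Design.
(5): Fynn ∉ Design.
Suppose Jae ∈ Ops: no assignment then satisfies all the clues, so Jae ∉ Ops.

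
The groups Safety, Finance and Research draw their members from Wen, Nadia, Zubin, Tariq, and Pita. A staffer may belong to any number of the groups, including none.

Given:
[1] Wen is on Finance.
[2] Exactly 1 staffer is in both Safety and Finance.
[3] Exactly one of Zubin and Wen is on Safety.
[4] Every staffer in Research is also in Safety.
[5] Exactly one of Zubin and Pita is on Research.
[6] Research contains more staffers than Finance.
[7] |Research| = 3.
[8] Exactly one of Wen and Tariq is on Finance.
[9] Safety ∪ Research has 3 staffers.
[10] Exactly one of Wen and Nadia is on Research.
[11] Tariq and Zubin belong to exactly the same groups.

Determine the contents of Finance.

Finance = {Nadia, Wen}

From (1): Wen ∈ Finance.
(8) (exactly one): Tariq ∉ Finance.
(11): Zubin matches Tariq: Zubin ∉ Finance.
Suppose Nadia ∉ Finance: no assignment then satisfies all the clues, so Nadia ∈ Finance.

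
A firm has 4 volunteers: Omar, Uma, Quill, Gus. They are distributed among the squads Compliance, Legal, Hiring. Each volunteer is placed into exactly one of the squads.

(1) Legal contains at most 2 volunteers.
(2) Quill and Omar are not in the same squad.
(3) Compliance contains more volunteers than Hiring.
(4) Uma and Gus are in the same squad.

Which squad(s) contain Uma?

Uma: Compliance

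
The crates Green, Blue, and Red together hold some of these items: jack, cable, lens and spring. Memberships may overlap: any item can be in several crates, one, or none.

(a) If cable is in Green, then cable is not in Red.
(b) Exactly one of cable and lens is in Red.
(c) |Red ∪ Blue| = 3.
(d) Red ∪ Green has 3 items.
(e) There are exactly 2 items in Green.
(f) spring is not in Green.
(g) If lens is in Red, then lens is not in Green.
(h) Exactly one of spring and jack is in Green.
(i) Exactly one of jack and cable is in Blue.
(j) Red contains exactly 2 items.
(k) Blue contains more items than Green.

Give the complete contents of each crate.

Green = {cable, jack}; Blue = {jack, lens, spring}; Red = {jack, lens}

From (f): spring ∉ Green.
(h) (exactly one): jack ∈ Green.
Suppose jack ∉ Blue: no assignment then satisfies all the clues, so jack ∈ Blue.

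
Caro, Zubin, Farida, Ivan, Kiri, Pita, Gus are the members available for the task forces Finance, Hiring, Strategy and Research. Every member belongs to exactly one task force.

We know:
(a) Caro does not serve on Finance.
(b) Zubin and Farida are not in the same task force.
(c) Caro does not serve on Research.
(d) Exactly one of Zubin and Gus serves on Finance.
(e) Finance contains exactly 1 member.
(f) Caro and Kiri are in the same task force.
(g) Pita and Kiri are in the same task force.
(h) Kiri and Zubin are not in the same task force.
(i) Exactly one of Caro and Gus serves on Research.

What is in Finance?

Finance = {Zubin}

From (a): Caro ∉ Finance.
From (c): Caro ∉ Research.
(f): Kiri matches Caro: Kiri ∉ Finance.
(f): Kiri matches Caro: Kiri ∉ Research.
(g): Pita matches Kiri: Pita ∉ Finance.
(g): Pita matches Kiri: Pita ∉ Research.
(i) (exactly one): Gus ∈ Research.
(d) (exactly one): Zubin ∈ Finance.
(e): Finance already has 1, so the rest are out.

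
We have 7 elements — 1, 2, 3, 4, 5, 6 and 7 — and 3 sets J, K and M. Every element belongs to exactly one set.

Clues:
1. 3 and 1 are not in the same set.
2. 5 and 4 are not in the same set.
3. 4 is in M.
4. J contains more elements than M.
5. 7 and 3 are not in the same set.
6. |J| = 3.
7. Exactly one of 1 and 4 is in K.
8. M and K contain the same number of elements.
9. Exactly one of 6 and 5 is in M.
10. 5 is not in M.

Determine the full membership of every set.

J = {2, 3, 5}; K = {1, 7}; M = {4, 6}

From (3): 4 ∈ M.
From (10): 5 ∉ M.
(7) (exactly one): 1 ∈ K.
(9) (exactly one): 6 ∈ M.
(1): 3 ∉ K.
Suppose 2 ∉ J: no assignment then satisfies all the clues, so 2 ∈ J.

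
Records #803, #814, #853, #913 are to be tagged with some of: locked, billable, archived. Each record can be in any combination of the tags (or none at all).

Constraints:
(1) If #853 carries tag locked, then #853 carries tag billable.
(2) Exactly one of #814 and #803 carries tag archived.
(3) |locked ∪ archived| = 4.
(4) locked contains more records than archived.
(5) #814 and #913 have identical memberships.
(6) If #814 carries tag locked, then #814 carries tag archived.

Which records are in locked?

locked = {#803, #814, #853, #913}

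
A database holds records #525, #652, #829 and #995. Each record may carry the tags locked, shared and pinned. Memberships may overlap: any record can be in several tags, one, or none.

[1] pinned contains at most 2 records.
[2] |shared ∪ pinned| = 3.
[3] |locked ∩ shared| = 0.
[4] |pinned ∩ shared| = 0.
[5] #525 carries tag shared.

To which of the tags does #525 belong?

#525: shared

From (5): #525 ∈ shared.
Suppose #525 ∈ locked: no assignment then satisfies all the clues, so #525 ∉ locked.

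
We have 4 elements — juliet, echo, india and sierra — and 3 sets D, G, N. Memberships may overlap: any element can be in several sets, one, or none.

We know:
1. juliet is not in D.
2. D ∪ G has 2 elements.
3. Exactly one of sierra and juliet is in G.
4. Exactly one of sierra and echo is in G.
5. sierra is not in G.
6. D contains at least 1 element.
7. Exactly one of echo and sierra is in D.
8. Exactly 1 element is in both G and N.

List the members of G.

G = {echo, juliet}

From (1): juliet ∉ D.
From (5): sierra ∉ G.
(3) (exactly one): juliet ∈ G.
(4) (exactly one): echo ∈ G.
Suppose india ∈ G: no assignment then satisfies all the clues, so india ∉ G.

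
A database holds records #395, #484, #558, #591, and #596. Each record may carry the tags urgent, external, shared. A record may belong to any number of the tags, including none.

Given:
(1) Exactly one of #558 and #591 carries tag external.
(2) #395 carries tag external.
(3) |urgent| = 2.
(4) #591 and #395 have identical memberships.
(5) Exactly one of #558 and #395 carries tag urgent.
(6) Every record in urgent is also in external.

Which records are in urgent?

From (2): #395 ∈ external.
(4): #591 matches #395: #591 ∈ external.
(1) (exactly one): #558 ∉ external.
(6) contrapositive: #558 ∉ urgent.
(5) (exactly one): #395 ∈ urgent.
(4): #591 matches #395: #591 ∈ urgent.
(3): urgent already has 2, so the rest are out.

urgent = {#395, #591}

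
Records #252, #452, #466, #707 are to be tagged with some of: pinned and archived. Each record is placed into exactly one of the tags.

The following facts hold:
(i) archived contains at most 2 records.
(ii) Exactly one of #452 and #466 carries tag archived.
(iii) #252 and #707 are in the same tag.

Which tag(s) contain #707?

#707: pinned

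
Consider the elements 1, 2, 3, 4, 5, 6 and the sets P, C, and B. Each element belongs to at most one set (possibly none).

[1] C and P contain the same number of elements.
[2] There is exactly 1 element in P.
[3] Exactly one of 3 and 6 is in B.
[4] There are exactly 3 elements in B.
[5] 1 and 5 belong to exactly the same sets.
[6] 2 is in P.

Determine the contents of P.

From (6): 2 ∈ P.
(2): P already has 1, so the rest are out.

P = {2}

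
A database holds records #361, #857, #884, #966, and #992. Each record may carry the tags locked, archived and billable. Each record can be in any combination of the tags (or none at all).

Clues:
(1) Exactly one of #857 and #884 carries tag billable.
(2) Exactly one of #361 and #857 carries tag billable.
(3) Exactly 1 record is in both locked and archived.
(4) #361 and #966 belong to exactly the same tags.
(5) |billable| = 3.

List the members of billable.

billable = {#361, #884, #966}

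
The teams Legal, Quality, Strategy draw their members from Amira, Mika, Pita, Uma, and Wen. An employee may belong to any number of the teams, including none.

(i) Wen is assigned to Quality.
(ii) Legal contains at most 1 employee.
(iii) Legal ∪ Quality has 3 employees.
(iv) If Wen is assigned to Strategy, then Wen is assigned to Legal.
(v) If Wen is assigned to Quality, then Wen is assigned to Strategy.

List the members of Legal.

From (i): Wen ∈ Quality.
(v): Wen ∈ Strategy.
(iv): Wen ∈ Legal.
(ii): Legal already has 1, so the rest are out.

Legal = {Wen}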